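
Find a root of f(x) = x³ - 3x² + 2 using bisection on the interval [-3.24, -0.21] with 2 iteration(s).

f(x) = x³ - 3x² + 2
Initial interval: [-3.24, -0.21]

Iteration 1:
  c_1 = (-3.240000 + (-0.210000))/2 = -1.725000
  f(c_1) = f(-1.725000) = -12.059828
  f(a) × f(c) ≥ 0, new interval: [-1.725000, -0.210000]
Iteration 2:
  c_2 = (-1.725000 + (-0.210000))/2 = -0.967500
  f(c_2) = f(-0.967500) = -1.713803
  f(a) × f(c) ≥ 0, new interval: [-0.967500, -0.210000]

After 2 iteration(s), the approximation is c_2 = -0.967500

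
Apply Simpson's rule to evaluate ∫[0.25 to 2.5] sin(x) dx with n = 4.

f(x) = sin(x)
a = 0.25, b = 2.5, n = 4
h = (b - a)/n = 0.562500

Simpson's rule: (h/3)[f(x₀) + 4f(x₁) + 2f(x₂) + ... + f(xₙ)]

x_0 = 0.2500, f(x_0) = 0.247404, coefficient = 1
x_1 = 0.8125, f(x_1) = 0.726009, coefficient = 4
x_2 = 1.3750, f(x_2) = 0.980893, coefficient = 2
x_3 = 1.9375, f(x_3) = 0.933514, coefficient = 4
x_4 = 2.5000, f(x_4) = 0.598472, coefficient = 1

I ≈ (0.562500/3) × 9.445754 = 1.771079
Exact value: 1.770056
Error: 0.001023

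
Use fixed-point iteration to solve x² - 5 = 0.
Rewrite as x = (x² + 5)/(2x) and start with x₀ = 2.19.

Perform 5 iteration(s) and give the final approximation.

Equation: x² - 5 = 0
Fixed-point form: x = (x² + 5)/(2x)
x₀ = 2.19

x_1 = g(2.190000) = 2.236553
x_2 = g(2.236553) = 2.236068
x_3 = g(2.236068) = 2.236068
x_4 = g(2.236068) = 2.236068
x_5 = g(2.236068) = 2.236068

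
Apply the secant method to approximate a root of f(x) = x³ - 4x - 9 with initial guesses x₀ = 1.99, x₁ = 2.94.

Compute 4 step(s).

f(x) = x³ - 4x - 9
x₀ = 1.99, x₁ = 2.94

Secant formula: x_{n+1} = x_n - f(x_n)(x_n - x_{n-1})/(f(x_n) - f(x_{n-1}))

Iteration 1:
  f(1.990000) = -9.079401
  f(2.940000) = 4.652184
  x_2 = 2.940000 - 4.652184×(2.940000 - 1.990000)/(4.652184 - (-9.079401))
       = 2.618145
Iteration 2:
  f(2.940000) = 4.652184
  f(2.618145) = -1.526020
  x_3 = 2.618145 - (-1.526020)×(2.618145 - 2.940000)/(-1.526020 - 4.652184)
       = 2.697644
Iteration 3:
  f(2.618145) = -1.526020
  f(2.697644) = -0.159064
  x_4 = 2.697644 - (-0.159064)×(2.697644 - 2.618145)/(-0.159064 - (-1.526020))
       = 2.706894
Iteration 4:
  f(2.697644) = -0.159064
  f(2.706894) = 0.006587
  x_5 = 2.706894 - 0.006587×(2.706894 - 2.697644)/(0.006587 - (-0.159064))
       = 2.706526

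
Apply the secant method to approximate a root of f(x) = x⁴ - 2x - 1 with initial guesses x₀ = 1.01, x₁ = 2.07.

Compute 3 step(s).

f(x) = x⁴ - 2x - 1
x₀ = 1.01, x₁ = 2.07

Secant formula: x_{n+1} = x_n - f(x_n)(x_n - x_{n-1})/(f(x_n) - f(x_{n-1}))

Iteration 1:
  f(1.010000) = -1.979396
  f(2.070000) = 13.220368
  x_2 = 2.070000 - 13.220368×(2.070000 - 1.010000)/(13.220368 - (-1.979396))
       = 1.148039
Iteration 2:
  f(2.070000) = 13.220368
  f(1.148039) = -1.558971
  x_3 = 1.148039 - (-1.558971)×(1.148039 - 2.070000)/(-1.558971 - 13.220368)
       = 1.245290
Iteration 3:
  f(1.148039) = -1.558971
  f(1.245290) = -1.085761
  x_4 = 1.245290 - (-1.085761)×(1.245290 - 1.148039)/(-1.085761 - (-1.558971))
       = 1.468430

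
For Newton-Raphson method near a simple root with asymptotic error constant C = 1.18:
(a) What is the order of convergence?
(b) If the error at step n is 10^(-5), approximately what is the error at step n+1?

(a) Newton-Raphson has quadratic (order 2) convergence near simple roots.
    This means |e_{n+1}| ≈ C|e_n|².

(b) With |e_n| = 10^(-5) and C = 1.18:
    |e_{n+1}| ≈ 1.18 × (10^(-5))² = 1.18 × 10^(-10)

(a) 2 (quadratic); (b) |e_{n+1}| ≈ 1.180e-10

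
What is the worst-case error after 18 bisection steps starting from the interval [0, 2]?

Bisection error bound: |error| ≤ (b-a)/2^n
|error| ≤ (2 - 0)/2^18 = 2/2^18
|error| ≤ 0.0000076294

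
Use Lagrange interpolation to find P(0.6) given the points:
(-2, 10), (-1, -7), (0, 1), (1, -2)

Lagrange interpolation formula:
P(x) = Σ yᵢ × Lᵢ(x)
where Lᵢ(x) = Π_{j≠i} (x - xⱼ)/(xᵢ - xⱼ)

L_0(0.6) = (0.6 - (-1))/(-2 - (-1)) × (0.6 - 0)/(-2 - 0) × (0.6 - 1)/(-2 - 1) = 0.064000
L_1(0.6) = (0.6 - (-2))/(-1 - (-2)) × (0.6 - 0)/(-1 - 0) × (0.6 - 1)/(-1 - 1) = -0.312000
L_2(0.6) = (0.6 - (-2))/(0 - (-2)) × (0.6 - (-1))/(0 - (-1)) × (0.6 - 1)/(0 - 1) = 0.832000
L_3(0.6) = (0.6 - (-2))/(1 - (-2)) × (0.6 - (-1))/(1 - (-1)) × (0.6 - 0)/(1 - 0) = 0.416000

P(0.6) = 10×L_0(0.6) + (-7)×L_1(0.6) + 1×L_2(0.6) + (-2)×L_3(0.6)
P(0.6) = 2.824000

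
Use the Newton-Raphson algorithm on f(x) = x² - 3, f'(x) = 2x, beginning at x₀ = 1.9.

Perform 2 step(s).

f(x) = x² - 3
f'(x) = 2x
x₀ = 1.9

Newton-Raphson formula: x_{n+1} = x_n - f(x_n)/f'(x_n)

Iteration 1:
  f(1.900000) = 0.610000
  f'(1.900000) = 3.800000
  x_1 = 1.900000 - 0.610000/3.800000 = 1.739474
Iteration 2:
  f(1.739474) = 0.025769
  f'(1.739474) = 3.478947
  x_2 = 1.739474 - 0.025769/3.478947 = 1.732067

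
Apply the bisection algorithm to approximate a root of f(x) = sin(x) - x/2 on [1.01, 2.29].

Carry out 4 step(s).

f(x) = sin(x) - x/2
Initial interval: [1.01, 2.29]

Iteration 1:
  c_1 = (1.010000 + 2.290000)/2 = 1.650000
  f(c_1) = f(1.650000) = 0.171865
  f(a) × f(c) ≥ 0, new interval: [1.650000, 2.290000]
Iteration 2:
  c_2 = (1.650000 + 2.290000)/2 = 1.970000
  f(c_2) = f(1.970000) = -0.063629
  f(a) × f(c) < 0, new interval: [1.650000, 1.970000]
Iteration 3:
  c_3 = (1.650000 + 1.970000)/2 = 1.810000
  f(c_3) = f(1.810000) = 0.066527
  f(a) × f(c) ≥ 0, new interval: [1.810000, 1.970000]
Iteration 4:
  c_4 = (1.810000 + 1.970000)/2 = 1.890000
  f(c_4) = f(1.890000) = 0.004486
  f(a) × f(c) ≥ 0, new interval: [1.890000, 1.970000]

After 4 iteration(s), the approximation is c_4 = 1.890000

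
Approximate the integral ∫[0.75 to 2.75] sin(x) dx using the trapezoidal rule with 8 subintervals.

f(x) = sin(x)
a = 0.75, b = 2.75, n = 8
h = (b - a)/n = 0.250000

Trapezoidal rule: (h/2)[f(x₀) + 2f(x₁) + 2f(x₂) + ... + f(xₙ)]

x_0 = 0.7500, f(x_0) = 0.681639, coefficient = 1
x_1 = 1.0000, f(x_1) = 0.841471, coefficient = 2
x_2 = 1.2500, f(x_2) = 0.948985, coefficient = 2
x_3 = 1.5000, f(x_3) = 0.997495, coefficient = 2
x_4 = 1.7500, f(x_4) = 0.983986, coefficient = 2
x_5 = 2.0000, f(x_5) = 0.909297, coefficient = 2
x_6 = 2.2500, f(x_6) = 0.778073, coefficient = 2
x_7 = 2.5000, f(x_7) = 0.598472, coefficient = 2
x_8 = 2.7500, f(x_8) = 0.381661, coefficient = 1

I ≈ (0.250000/2) × 13.178858 = 1.647357
Exact value: 1.655991
Error: 0.008634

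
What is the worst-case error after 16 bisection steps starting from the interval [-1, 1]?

Bisection error bound: |error| ≤ (b-a)/2^n
|error| ≤ (1 - (-1))/2^16 = 2/2^16
|error| ≤ 0.0000305176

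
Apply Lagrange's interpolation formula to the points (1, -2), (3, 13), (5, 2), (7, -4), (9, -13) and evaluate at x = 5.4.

Lagrange interpolation formula:
P(x) = Σ yᵢ × Lᵢ(x)
where Lᵢ(x) = Π_{j≠i} (x - xⱼ)/(xᵢ - xⱼ)

L_0(5.4) = (5.4 - 3)/(1 - 3) × (5.4 - 5)/(1 - 5) × (5.4 - 7)/(1 - 7) × (5.4 - 9)/(1 - 9) = 0.014400
L_1(5.4) = (5.4 - 1)/(3 - 1) × (5.4 - 5)/(3 - 5) × (5.4 - 7)/(3 - 7) × (5.4 - 9)/(3 - 9) = -0.105600
L_2(5.4) = (5.4 - 1)/(5 - 1) × (5.4 - 3)/(5 - 3) × (5.4 - 7)/(5 - 7) × (5.4 - 9)/(5 - 9) = 0.950400
L_3(5.4) = (5.4 - 1)/(7 - 1) × (5.4 - 3)/(7 - 3) × (5.4 - 5)/(7 - 5) × (5.4 - 9)/(7 - 9) = 0.158400
L_4(5.4) = (5.4 - 1)/(9 - 1) × (5.4 - 3)/(9 - 3) × (5.4 - 5)/(9 - 5) × (5.4 - 7)/(9 - 7) = -0.017600

P(5.4) = (-2)×L_0(5.4) + 13×L_1(5.4) + 2×L_2(5.4) + (-4)×L_3(5.4) + (-13)×L_4(5.4)
P(5.4) = 0.094400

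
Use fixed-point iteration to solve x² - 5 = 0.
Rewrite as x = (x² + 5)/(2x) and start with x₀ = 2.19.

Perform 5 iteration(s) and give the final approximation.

Equation: x² - 5 = 0
Fixed-point form: x = (x² + 5)/(2x)
x₀ = 2.19

x_1 = g(2.190000) = 2.236553
x_2 = g(2.236553) = 2.236068
x_3 = g(2.236068) = 2.236068
x_4 = g(2.236068) = 2.236068
x_5 = g(2.236068) = 2.236068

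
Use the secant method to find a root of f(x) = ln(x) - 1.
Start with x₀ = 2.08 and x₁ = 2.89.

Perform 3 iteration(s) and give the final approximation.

f(x) = ln(x) - 1
x₀ = 2.08, x₁ = 2.89

Secant formula: x_{n+1} = x_n - f(x_n)(x_n - x_{n-1})/(f(x_n) - f(x_{n-1}))

Iteration 1:
  f(2.080000) = -0.267632
  f(2.890000) = 0.061257
  x_2 = 2.890000 - 0.061257×(2.890000 - 2.080000)/(0.061257 - (-0.267632))
       = 2.739135
Iteration 2:
  f(2.890000) = 0.061257
  f(2.739135) = 0.007642
  x_3 = 2.739135 - 0.007642×(2.739135 - 2.890000)/(0.007642 - 0.061257)
       = 2.717631
Iteration 3:
  f(2.739135) = 0.007642
  f(2.717631) = -0.000240
  x_4 = 2.717631 - (-0.000240)×(2.717631 - 2.739135)/(-0.000240 - 0.007642)
       = 2.718284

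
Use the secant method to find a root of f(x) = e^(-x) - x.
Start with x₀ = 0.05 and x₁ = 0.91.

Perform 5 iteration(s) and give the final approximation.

f(x) = e^(-x) - x
x₀ = 0.05, x₁ = 0.91

Secant formula: x_{n+1} = x_n - f(x_n)(x_n - x_{n-1})/(f(x_n) - f(x_{n-1}))

Iteration 1:
  f(0.050000) = 0.901229
  f(0.910000) = -0.507476
  x_2 = 0.910000 - (-0.507476)×(0.910000 - 0.050000)/(-0.507476 - 0.901229)
       = 0.600191
Iteration 2:
  f(0.910000) = -0.507476
  f(0.600191) = -0.051485
  x_3 = 0.600191 - (-0.051485)×(0.600191 - 0.910000)/(-0.051485 - (-0.507476))
       = 0.565212
Iteration 3:
  f(0.600191) = -0.051485
  f(0.565212) = 0.003028
  x_4 = 0.565212 - 0.003028×(0.565212 - 0.600191)/(0.003028 - (-0.051485))
       = 0.567155
Iteration 4:
  f(0.565212) = 0.003028
  f(0.567155) = -0.000018
  x_5 = 0.567155 - (-0.000018)×(0.567155 - 0.565212)/(-0.000018 - 0.003028)
       = 0.567143
Iteration 5:
  f(0.567155) = -0.000018
  f(0.567143) = 0.000000
  x_6 = 0.567143 - 0.000000×(0.567143 - 0.567155)/(0.000000 - (-0.000018))
       = 0.567143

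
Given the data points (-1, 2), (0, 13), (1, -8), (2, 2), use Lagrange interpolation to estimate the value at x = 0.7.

Lagrange interpolation formula:
P(x) = Σ yᵢ × Lᵢ(x)
where Lᵢ(x) = Π_{j≠i} (x - xⱼ)/(xᵢ - xⱼ)

L_0(0.7) = (0.7 - 0)/(-1 - 0) × (0.7 - 1)/(-1 - 1) × (0.7 - 2)/(-1 - 2) = -0.045500
L_1(0.7) = (0.7 - (-1))/(0 - (-1)) × (0.7 - 1)/(0 - 1) × (0.7 - 2)/(0 - 2) = 0.331500
L_2(0.7) = (0.7 - (-1))/(1 - (-1)) × (0.7 - 0)/(1 - 0) × (0.7 - 2)/(1 - 2) = 0.773500
L_3(0.7) = (0.7 - (-1))/(2 - (-1)) × (0.7 - 0)/(2 - 0) × (0.7 - 1)/(2 - 1) = -0.059500

P(0.7) = 2×L_0(0.7) + 13×L_1(0.7) + (-8)×L_2(0.7) + 2×L_3(0.7)
P(0.7) = -2.088500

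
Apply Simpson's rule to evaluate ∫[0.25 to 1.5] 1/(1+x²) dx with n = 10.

f(x) = 1/(1+x²)
a = 0.25, b = 1.5, n = 10
h = (b - a)/n = 0.125000

Simpson's rule: (h/3)[f(x₀) + 4f(x₁) + 2f(x₂) + ... + f(xₙ)]

x_0 = 0.2500, f(x_0) = 0.941176, coefficient = 1
x_1 = 0.3750, f(x_1) = 0.876712, coefficient = 4
x_2 = 0.5000, f(x_2) = 0.800000, coefficient = 2
x_3 = 0.6250, f(x_3) = 0.719101, coefficient = 4
x_4 = 0.7500, f(x_4) = 0.640000, coefficient = 2
x_5 = 0.8750, f(x_5) = 0.566372, coefficient = 4
x_6 = 1.0000, f(x_6) = 0.500000, coefficient = 2
x_7 = 1.1250, f(x_7) = 0.441379, coefficient = 4
x_8 = 1.2500, f(x_8) = 0.390244, coefficient = 2
x_9 = 1.3750, f(x_9) = 0.345946, coefficient = 4
x_10 = 1.5000, f(x_10) = 0.307692, coefficient = 1

I ≈ (0.125000/3) × 17.707398 = 0.737808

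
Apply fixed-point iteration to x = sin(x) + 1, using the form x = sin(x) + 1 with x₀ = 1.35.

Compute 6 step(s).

Equation: x = sin(x) + 1
Fixed-point form: x = sin(x) + 1
x₀ = 1.35

x_1 = g(1.350000) = 1.975723
x_2 = g(1.975723) = 1.919131
x_3 = g(1.919131) = 1.939942
x_4 = g(1.939942) = 1.932636
x_5 = g(1.932636) = 1.935247
x_6 = g(1.935247) = 1.934320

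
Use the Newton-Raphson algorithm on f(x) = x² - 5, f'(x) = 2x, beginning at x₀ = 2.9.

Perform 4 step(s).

f(x) = x² - 5
f'(x) = 2x
x₀ = 2.9

Newton-Raphson formula: x_{n+1} = x_n - f(x_n)/f'(x_n)

Iteration 1:
  f(2.900000) = 3.410000
  f'(2.900000) = 5.800000
  x_1 = 2.900000 - 3.410000/5.800000 = 2.312069
Iteration 2:
  f(2.312069) = 0.345663
  f'(2.312069) = 4.624138
  x_2 = 2.312069 - 0.345663/4.624138 = 2.237317
Iteration 3:
  f(2.237317) = 0.005588
  f'(2.237317) = 4.474634
  x_3 = 2.237317 - 0.005588/4.474634 = 2.236068
Iteration 4:
  f(2.236068) = 0.000002
  f'(2.236068) = 4.472137
  x_4 = 2.236068 - 0.000002/4.472137 = 2.236068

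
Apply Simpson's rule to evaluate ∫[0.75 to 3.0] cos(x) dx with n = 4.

f(x) = cos(x)
a = 0.75, b = 3.0, n = 4
h = (b - a)/n = 0.562500

Simpson's rule: (h/3)[f(x₀) + 4f(x₁) + 2f(x₂) + ... + f(xₙ)]

x_0 = 0.7500, f(x_0) = 0.731689, coefficient = 1
x_1 = 1.3125, f(x_1) = 0.255434, coefficient = 4
x_2 = 1.8750, f(x_2) = -0.299534, coefficient = 2
x_3 = 2.4375, f(x_3) = -0.762199, coefficient = 4
x_4 = 3.0000, f(x_4) = -0.989992, coefficient = 1

I ≈ (0.562500/3) × -2.884432 = -0.540831
Exact value: -0.540519
Error: 0.000312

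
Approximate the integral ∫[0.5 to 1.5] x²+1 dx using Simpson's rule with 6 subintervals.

f(x) = x²+1
a = 0.5, b = 1.5, n = 6
h = (b - a)/n = 0.166667

Simpson's rule: (h/3)[f(x₀) + 4f(x₁) + 2f(x₂) + ... + f(xₙ)]

x_0 = 0.5000, f(x_0) = 1.250000, coefficient = 1
x_1 = 0.6667, f(x_1) = 1.444444, coefficient = 4
x_2 = 0.8333, f(x_2) = 1.694444, coefficient = 2
x_3 = 1.0000, f(x_3) = 2.000000, coefficient = 4
x_4 = 1.1667, f(x_4) = 2.361111, coefficient = 2
x_5 = 1.3333, f(x_5) = 2.777778, coefficient = 4
x_6 = 1.5000, f(x_6) = 3.250000, coefficient = 1

I ≈ (0.166667/3) × 37.500000 = 2.083333
Exact value: 2.083333
Error: 0.000000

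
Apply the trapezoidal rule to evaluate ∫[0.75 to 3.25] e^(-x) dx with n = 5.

f(x) = e^(-x)
a = 0.75, b = 3.25, n = 5
h = (b - a)/n = 0.500000

Trapezoidal rule: (h/2)[f(x₀) + 2f(x₁) + 2f(x₂) + ... + f(xₙ)]

x_0 = 0.7500, f(x_0) = 0.472367, coefficient = 1
x_1 = 1.2500, f(x_1) = 0.286505, coefficient = 2
x_2 = 1.7500, f(x_2) = 0.173774, coefficient = 2
x_3 = 2.2500, f(x_3) = 0.105399, coefficient = 2
x_4 = 2.7500, f(x_4) = 0.063928, coefficient = 2
x_5 = 3.2500, f(x_5) = 0.038774, coefficient = 1

I ≈ (0.500000/2) × 1.770352 = 0.442588
Exact value: 0.433592
Error: 0.008996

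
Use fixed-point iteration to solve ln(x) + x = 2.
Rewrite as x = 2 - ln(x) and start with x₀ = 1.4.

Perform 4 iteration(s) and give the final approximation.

Equation: ln(x) + x = 2
Fixed-point form: x = 2 - ln(x)
x₀ = 1.4

x_1 = g(1.400000) = 1.663528
x_2 = g(1.663528) = 1.491059
x_3 = g(1.491059) = 1.600513
x_4 = g(1.600513) = 1.529676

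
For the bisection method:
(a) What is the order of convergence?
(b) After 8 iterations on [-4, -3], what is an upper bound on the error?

(a) Bisection has linear (order 1) convergence; the error is halved each step.

(b) Error bound = (b-a)/2^n = (-3 - (-4))/2^{8}
    = 1/2^{8}

(a) 1 (linear); (b) error ≤ 3.91e-03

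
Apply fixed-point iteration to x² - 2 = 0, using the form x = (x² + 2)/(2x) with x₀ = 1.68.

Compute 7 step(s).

Equation: x² - 2 = 0
Fixed-point form: x = (x² + 2)/(2x)
x₀ = 1.68

x_1 = g(1.680000) = 1.435238
x_2 = g(1.435238) = 1.414368
x_3 = g(1.414368) = 1.414214
x_4 = g(1.414214) = 1.414214
x_5 = g(1.414214) = 1.414214
x_6 = g(1.414214) = 1.414214
x_7 = g(1.414214) = 1.414214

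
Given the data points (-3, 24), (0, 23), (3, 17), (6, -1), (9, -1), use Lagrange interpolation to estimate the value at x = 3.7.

Lagrange interpolation formula:
P(x) = Σ yᵢ × Lᵢ(x)
where Lᵢ(x) = Π_{j≠i} (x - xⱼ)/(xᵢ - xⱼ)

L_0(3.7) = (3.7 - 0)/(-3 - 0) × (3.7 - 3)/(-3 - 3) × (3.7 - 6)/(-3 - 6) × (3.7 - 9)/(-3 - 9) = 0.016241
L_1(3.7) = (3.7 - (-3))/(0 - (-3)) × (3.7 - 3)/(0 - 3) × (3.7 - 6)/(0 - 6) × (3.7 - 9)/(0 - 9) = -0.117636
L_2(3.7) = (3.7 - (-3))/(3 - (-3)) × (3.7 - 0)/(3 - 0) × (3.7 - 6)/(3 - 6) × (3.7 - 9)/(3 - 9) = 0.932685
L_3(3.7) = (3.7 - (-3))/(6 - (-3)) × (3.7 - 0)/(6 - 0) × (3.7 - 3)/(6 - 3) × (3.7 - 9)/(6 - 9) = 0.189241
L_4(3.7) = (3.7 - (-3))/(9 - (-3)) × (3.7 - 0)/(9 - 0) × (3.7 - 3)/(9 - 3) × (3.7 - 6)/(9 - 6) = -0.020531

P(3.7) = 24×L_0(3.7) + 23×L_1(3.7) + 17×L_2(3.7) + (-1)×L_3(3.7) + (-1)×L_4(3.7)
P(3.7) = 13.371094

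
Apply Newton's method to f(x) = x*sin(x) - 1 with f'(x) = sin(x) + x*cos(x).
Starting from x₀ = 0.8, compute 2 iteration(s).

f(x) = x*sin(x) - 1
f'(x) = sin(x) + x*cos(x)
x₀ = 0.8

Newton-Raphson formula: x_{n+1} = x_n - f(x_n)/f'(x_n)

Iteration 1:
  f(0.800000) = -0.426115
  f'(0.800000) = 1.274721
  x_1 = 0.800000 - (-0.426115)/1.274721 = 1.134281
Iteration 2:
  f(1.134281) = 0.027920
  f'(1.134281) = 1.385786
  x_2 = 1.134281 - 0.027920/1.385786 = 1.114134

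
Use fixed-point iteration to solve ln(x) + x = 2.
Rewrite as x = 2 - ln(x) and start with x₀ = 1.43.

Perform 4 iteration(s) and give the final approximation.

Equation: ln(x) + x = 2
Fixed-point form: x = 2 - ln(x)
x₀ = 1.43

x_1 = g(1.430000) = 1.642326
x_2 = g(1.642326) = 1.503887
x_3 = g(1.503887) = 1.591947
x_4 = g(1.591947) = 1.535042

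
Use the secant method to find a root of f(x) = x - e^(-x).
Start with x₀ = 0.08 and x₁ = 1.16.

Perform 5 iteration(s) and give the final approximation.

f(x) = x - e^(-x)
x₀ = 0.08, x₁ = 1.16

Secant formula: x_{n+1} = x_n - f(x_n)(x_n - x_{n-1})/(f(x_n) - f(x_{n-1}))

Iteration 1:
  f(0.080000) = -0.843116
  f(1.160000) = 0.846514
  x_2 = 1.160000 - 0.846514×(1.160000 - 0.080000)/(0.846514 - (-0.843116))
       = 0.618914
Iteration 2:
  f(1.160000) = 0.846514
  f(0.618914) = 0.080385
  x_3 = 0.618914 - 0.080385×(0.618914 - 1.160000)/(0.080385 - 0.846514)
       = 0.562141
Iteration 3:
  f(0.618914) = 0.080385
  f(0.562141) = -0.007846
  x_4 = 0.562141 - (-0.007846)×(0.562141 - 0.618914)/(-0.007846 - 0.080385)
       = 0.567190
Iteration 4:
  f(0.562141) = -0.007846
  f(0.567190) = 0.000073
  x_5 = 0.567190 - 0.000073×(0.567190 - 0.562141)/(0.000073 - (-0.007846))
       = 0.567143
Iteration 5:
  f(0.567190) = 0.000073
  f(0.567143) = 0.000000
  x_6 = 0.567143 - 0.000000×(0.567143 - 0.567190)/(0.000000 - 0.000073)
       = 0.567143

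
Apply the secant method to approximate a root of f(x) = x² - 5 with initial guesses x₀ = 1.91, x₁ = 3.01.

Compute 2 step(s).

f(x) = x² - 5
x₀ = 1.91, x₁ = 3.01

Secant formula: x_{n+1} = x_n - f(x_n)(x_n - x_{n-1})/(f(x_n) - f(x_{n-1}))

Iteration 1:
  f(1.910000) = -1.351900
  f(3.010000) = 4.060100
  x_2 = 3.010000 - 4.060100×(3.010000 - 1.910000)/(4.060100 - (-1.351900))
       = 2.184776
Iteration 2:
  f(3.010000) = 4.060100
  f(2.184776) = -0.226752
  x_3 = 2.184776 - (-0.226752)×(2.184776 - 3.010000)/(-0.226752 - 4.060100)
       = 2.228426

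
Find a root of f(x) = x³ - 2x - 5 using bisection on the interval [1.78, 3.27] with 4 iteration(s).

f(x) = x³ - 2x - 5
Initial interval: [1.78, 3.27]

Iteration 1:
  c_1 = (1.780000 + 3.270000)/2 = 2.525000
  f(c_1) = f(2.525000) = 6.048453
  f(a) × f(c) < 0, new interval: [1.780000, 2.525000]
Iteration 2:
  c_2 = (1.780000 + 2.525000)/2 = 2.152500
  f(c_2) = f(2.152500) = 0.668084
  f(a) × f(c) < 0, new interval: [1.780000, 2.152500]
Iteration 3:
  c_3 = (1.780000 + 2.152500)/2 = 1.966250
  f(c_3) = f(1.966250) = -1.330704
  f(a) × f(c) ≥ 0, new interval: [1.966250, 2.152500]
Iteration 4:
  c_4 = (1.966250 + 2.152500)/2 = 2.059375
  f(c_4) = f(2.059375) = -0.384888
  f(a) × f(c) ≥ 0, new interval: [2.059375, 2.152500]

After 4 iteration(s), the approximation is c_4 = 2.059375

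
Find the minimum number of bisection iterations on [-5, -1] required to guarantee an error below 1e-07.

We need (b-a)/2^n ≤ 1e-07
(-1 - (-5))/2^n ≤ 1e-07
4/2^n ≤ 1e-07
2^n ≥ 40000000
n ≥ log₂(40000000) = 25.25
n ≥ 26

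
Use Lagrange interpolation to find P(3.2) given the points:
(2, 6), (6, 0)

Lagrange interpolation formula:
P(x) = Σ yᵢ × Lᵢ(x)
where Lᵢ(x) = Π_{j≠i} (x - xⱼ)/(xᵢ - xⱼ)

L_0(3.2) = (3.2 - 6)/(2 - 6) = 0.700000
L_1(3.2) = (3.2 - 2)/(6 - 2) = 0.300000

P(3.2) = 6×L_0(3.2) + 0×L_1(3.2)
P(3.2) = 4.200000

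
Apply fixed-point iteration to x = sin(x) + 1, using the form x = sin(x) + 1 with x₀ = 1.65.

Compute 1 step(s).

Equation: x = sin(x) + 1
Fixed-point form: x = sin(x) + 1
x₀ = 1.65

x_1 = g(1.650000) = 1.996865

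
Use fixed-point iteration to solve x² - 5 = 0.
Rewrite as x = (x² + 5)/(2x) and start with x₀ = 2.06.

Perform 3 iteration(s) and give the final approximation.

Equation: x² - 5 = 0
Fixed-point form: x = (x² + 5)/(2x)
x₀ = 2.06

x_1 = g(2.060000) = 2.243592
x_2 = g(2.243592) = 2.236081
x_3 = g(2.236081) = 2.236068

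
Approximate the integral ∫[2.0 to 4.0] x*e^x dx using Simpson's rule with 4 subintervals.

f(x) = x*e^x
a = 2.0, b = 4.0, n = 4
h = (b - a)/n = 0.500000

Simpson's rule: (h/3)[f(x₀) + 4f(x₁) + 2f(x₂) + ... + f(xₙ)]

x_0 = 2.0000, f(x_0) = 14.778112, coefficient = 1
x_1 = 2.5000, f(x_1) = 30.456235, coefficient = 4
x_2 = 3.0000, f(x_2) = 60.256611, coefficient = 2
x_3 = 3.5000, f(x_3) = 115.904082, coefficient = 4
x_4 = 4.0000, f(x_4) = 218.392600, coefficient = 1

I ≈ (0.500000/3) × 939.125201 = 156.520867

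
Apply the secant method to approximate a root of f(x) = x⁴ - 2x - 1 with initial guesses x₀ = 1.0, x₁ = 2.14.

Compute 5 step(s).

f(x) = x⁴ - 2x - 1
x₀ = 1.0, x₁ = 2.14

Secant formula: x_{n+1} = x_n - f(x_n)(x_n - x_{n-1})/(f(x_n) - f(x_{n-1}))

Iteration 1:
  f(1.000000) = -2.000000
  f(2.140000) = 15.692736
  x_2 = 2.140000 - 15.692736×(2.140000 - 1.000000)/(15.692736 - (-2.000000))
       = 1.128866
Iteration 2:
  f(2.140000) = 15.692736
  f(1.128866) = -1.633792
  x_3 = 1.128866 - (-1.633792)×(1.128866 - 2.140000)/(-1.633792 - 15.692736)
       = 1.224211
Iteration 3:
  f(1.128866) = -1.633792
  f(1.224211) = -1.202345
  x_4 = 1.224211 - (-1.202345)×(1.224211 - 1.128866)/(-1.202345 - (-1.633792))
       = 1.489913
Iteration 4:
  f(1.224211) = -1.202345
  f(1.489913) = 0.947868
  x_5 = 1.489913 - 0.947868×(1.489913 - 1.224211)/(0.947868 - (-1.202345))
       = 1.372785
Iteration 5:
  f(1.489913) = 0.947868
  f(1.372785) = -0.194086
  x_6 = 1.372785 - (-0.194086)×(1.372785 - 1.489913)/(-0.194086 - 0.947868)
       = 1.392692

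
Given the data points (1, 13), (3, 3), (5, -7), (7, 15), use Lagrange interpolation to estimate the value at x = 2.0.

Lagrange interpolation formula:
P(x) = Σ yᵢ × Lᵢ(x)
where Lᵢ(x) = Π_{j≠i} (x - xⱼ)/(xᵢ - xⱼ)

L_0(2.0) = (2.0 - 3)/(1 - 3) × (2.0 - 5)/(1 - 5) × (2.0 - 7)/(1 - 7) = 0.312500
L_1(2.0) = (2.0 - 1)/(3 - 1) × (2.0 - 5)/(3 - 5) × (2.0 - 7)/(3 - 7) = 0.937500
L_2(2.0) = (2.0 - 1)/(5 - 1) × (2.0 - 3)/(5 - 3) × (2.0 - 7)/(5 - 7) = -0.312500
L_3(2.0) = (2.0 - 1)/(7 - 1) × (2.0 - 3)/(7 - 3) × (2.0 - 5)/(7 - 5) = 0.062500

P(2.0) = 13×L_0(2.0) + 3×L_1(2.0) + (-7)×L_2(2.0) + 15×L_3(2.0)
P(2.0) = 10.000000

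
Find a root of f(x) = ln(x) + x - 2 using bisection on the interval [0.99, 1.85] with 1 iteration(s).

f(x) = ln(x) + x - 2
Initial interval: [0.99, 1.85]

Iteration 1:
  c_1 = (0.990000 + 1.850000)/2 = 1.420000
  f(c_1) = f(1.420000) = -0.229343
  f(a) × f(c) ≥ 0, new interval: [1.420000, 1.850000]

After 1 iteration(s), the approximation is c_1 = 1.420000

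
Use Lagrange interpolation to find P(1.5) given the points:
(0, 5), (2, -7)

Lagrange interpolation formula:
P(x) = Σ yᵢ × Lᵢ(x)
where Lᵢ(x) = Π_{j≠i} (x - xⱼ)/(xᵢ - xⱼ)

L_0(1.5) = (1.5 - 2)/(0 - 2) = 0.250000
L_1(1.5) = (1.5 - 0)/(2 - 0) = 0.750000

P(1.5) = 5×L_0(1.5) + (-7)×L_1(1.5)
P(1.5) = -4.000000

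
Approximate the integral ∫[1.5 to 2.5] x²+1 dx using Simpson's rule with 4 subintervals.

f(x) = x²+1
a = 1.5, b = 2.5, n = 4
h = (b - a)/n = 0.250000

Simpson's rule: (h/3)[f(x₀) + 4f(x₁) + 2f(x₂) + ... + f(xₙ)]

x_0 = 1.5000, f(x_0) = 3.250000, coefficient = 1
x_1 = 1.7500, f(x_1) = 4.062500, coefficient = 4
x_2 = 2.0000, f(x_2) = 5.000000, coefficient = 2
x_3 = 2.2500, f(x_3) = 6.062500, coefficient = 4
x_4 = 2.5000, f(x_4) = 7.250000, coefficient = 1

I ≈ (0.250000/3) × 61.000000 = 5.083333
Exact value: 5.083333
Error: 0.000000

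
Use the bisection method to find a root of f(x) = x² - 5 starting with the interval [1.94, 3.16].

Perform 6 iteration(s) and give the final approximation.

f(x) = x² - 5
Initial interval: [1.94, 3.16]

Iteration 1:
  c_1 = (1.940000 + 3.160000)/2 = 2.550000
  f(c_1) = f(2.550000) = 1.502500
  f(a) × f(c) < 0, new interval: [1.940000, 2.550000]
Iteration 2:
  c_2 = (1.940000 + 2.550000)/2 = 2.245000
  f(c_2) = f(2.245000) = 0.040025
  f(a) × f(c) < 0, new interval: [1.940000, 2.245000]
Iteration 3:
  c_3 = (1.940000 + 2.245000)/2 = 2.092500
  f(c_3) = f(2.092500) = -0.621444
  f(a) × f(c) ≥ 0, new interval: [2.092500, 2.245000]
Iteration 4:
  c_4 = (2.092500 + 2.245000)/2 = 2.168750
  f(c_4) = f(2.168750) = -0.296523
  f(a) × f(c) ≥ 0, new interval: [2.168750, 2.245000]
Iteration 5:
  c_5 = (2.168750 + 2.245000)/2 = 2.206875
  f(c_5) = f(2.206875) = -0.129703
  f(a) × f(c) ≥ 0, new interval: [2.206875, 2.245000]
Iteration 6:
  c_6 = (2.206875 + 2.245000)/2 = 2.225938
  f(c_6) = f(2.225938) = -0.045202
  f(a) × f(c) ≥ 0, new interval: [2.225938, 2.245000]

After 6 iteration(s), the approximation is c_6 = 2.225938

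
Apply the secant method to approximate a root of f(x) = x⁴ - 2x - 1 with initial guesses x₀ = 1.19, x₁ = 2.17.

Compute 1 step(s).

f(x) = x⁴ - 2x - 1
x₀ = 1.19, x₁ = 2.17

Secant formula: x_{n+1} = x_n - f(x_n)(x_n - x_{n-1})/(f(x_n) - f(x_{n-1}))

Iteration 1:
  f(1.190000) = -1.374661
  f(2.170000) = 16.833739
  x_2 = 2.170000 - 16.833739×(2.170000 - 1.190000)/(16.833739 - (-1.374661))
       = 1.263986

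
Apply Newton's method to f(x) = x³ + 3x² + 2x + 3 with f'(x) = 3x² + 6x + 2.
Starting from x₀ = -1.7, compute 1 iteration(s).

f(x) = x³ + 3x² + 2x + 3
f'(x) = 3x² + 6x + 2
x₀ = -1.7

Newton-Raphson formula: x_{n+1} = x_n - f(x_n)/f'(x_n)

Iteration 1:
  f(-1.700000) = 3.357000
  f'(-1.700000) = 0.470000
  x_1 = -1.700000 - 3.357000/0.470000 = -8.842553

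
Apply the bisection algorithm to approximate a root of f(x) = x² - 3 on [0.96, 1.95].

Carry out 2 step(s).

f(x) = x² - 3
Initial interval: [0.96, 1.95]

Iteration 1:
  c_1 = (0.960000 + 1.950000)/2 = 1.455000
  f(c_1) = f(1.455000) = -0.882975
  f(a) × f(c) ≥ 0, new interval: [1.455000, 1.950000]
Iteration 2:
  c_2 = (1.455000 + 1.950000)/2 = 1.702500
  f(c_2) = f(1.702500) = -0.101494
  f(a) × f(c) ≥ 0, new interval: [1.702500, 1.950000]

After 2 iteration(s), the approximation is c_2 = 1.702500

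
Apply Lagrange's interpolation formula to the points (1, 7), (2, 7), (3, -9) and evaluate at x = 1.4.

Lagrange interpolation formula:
P(x) = Σ yᵢ × Lᵢ(x)
where Lᵢ(x) = Π_{j≠i} (x - xⱼ)/(xᵢ - xⱼ)

L_0(1.4) = (1.4 - 2)/(1 - 2) × (1.4 - 3)/(1 - 3) = 0.480000
L_1(1.4) = (1.4 - 1)/(2 - 1) × (1.4 - 3)/(2 - 3) = 0.640000
L_2(1.4) = (1.4 - 1)/(3 - 1) × (1.4 - 2)/(3 - 2) = -0.120000

P(1.4) = 7×L_0(1.4) + 7×L_1(1.4) + (-9)×L_2(1.4)
P(1.4) = 8.920000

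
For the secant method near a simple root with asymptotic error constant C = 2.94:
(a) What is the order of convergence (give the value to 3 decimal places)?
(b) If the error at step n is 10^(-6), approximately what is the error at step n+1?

(a) Secant method has superlinear convergence with order φ = (1+√5)/2 ≈ 1.618.
    This means |e_{n+1}| ≈ C|e_n|^1.618.

(b) With |e_n| = 10^(-6) and C = 2.94:
    |e_{n+1}| ≈ 2.94 × (10^(-6))^1.618 = 2.94 × 10^(-9.71)

(a) ≈ 1.618 (golden ratio); (b) |e_{n+1}| ≈ 5.756e-10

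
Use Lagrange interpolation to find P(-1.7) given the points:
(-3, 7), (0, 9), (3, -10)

Lagrange interpolation formula:
P(x) = Σ yᵢ × Lᵢ(x)
where Lᵢ(x) = Π_{j≠i} (x - xⱼ)/(xᵢ - xⱼ)

L_0(-1.7) = (-1.7 - 0)/(-3 - 0) × (-1.7 - 3)/(-3 - 3) = 0.443889
L_1(-1.7) = (-1.7 - (-3))/(0 - (-3)) × (-1.7 - 3)/(0 - 3) = 0.678889
L_2(-1.7) = (-1.7 - (-3))/(3 - (-3)) × (-1.7 - 0)/(3 - 0) = -0.122778

P(-1.7) = 7×L_0(-1.7) + 9×L_1(-1.7) + (-10)×L_2(-1.7)
P(-1.7) = 10.445000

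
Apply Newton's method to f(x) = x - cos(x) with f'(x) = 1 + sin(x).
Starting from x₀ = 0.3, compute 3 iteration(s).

f(x) = x - cos(x)
f'(x) = 1 + sin(x)
x₀ = 0.3

Newton-Raphson formula: x_{n+1} = x_n - f(x_n)/f'(x_n)

Iteration 1:
  f(0.300000) = -0.655336
  f'(0.300000) = 1.295520
  x_1 = 0.300000 - (-0.655336)/1.295520 = 0.805848
Iteration 2:
  f(0.805848) = 0.113349
  f'(0.805848) = 1.721418
  x_2 = 0.805848 - 0.113349/1.721418 = 0.740002
Iteration 3:
  f(0.740002) = 0.001535
  f'(0.740002) = 1.674289
  x_3 = 0.740002 - 0.001535/1.674289 = 0.739085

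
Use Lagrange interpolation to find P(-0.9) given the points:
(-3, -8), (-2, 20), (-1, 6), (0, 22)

Lagrange interpolation formula:
P(x) = Σ yᵢ × Lᵢ(x)
where Lᵢ(x) = Π_{j≠i} (x - xⱼ)/(xᵢ - xⱼ)

L_0(-0.9) = (-0.9 - (-2))/(-3 - (-2)) × (-0.9 - (-1))/(-3 - (-1)) × (-0.9 - 0)/(-3 - 0) = 0.016500
L_1(-0.9) = (-0.9 - (-3))/(-2 - (-3)) × (-0.9 - (-1))/(-2 - (-1)) × (-0.9 - 0)/(-2 - 0) = -0.094500
L_2(-0.9) = (-0.9 - (-3))/(-1 - (-3)) × (-0.9 - (-2))/(-1 - (-2)) × (-0.9 - 0)/(-1 - 0) = 1.039500
L_3(-0.9) = (-0.9 - (-3))/(0 - (-3)) × (-0.9 - (-2))/(0 - (-2)) × (-0.9 - (-1))/(0 - (-1)) = 0.038500

P(-0.9) = (-8)×L_0(-0.9) + 20×L_1(-0.9) + 6×L_2(-0.9) + 22×L_3(-0.9)
P(-0.9) = 5.062000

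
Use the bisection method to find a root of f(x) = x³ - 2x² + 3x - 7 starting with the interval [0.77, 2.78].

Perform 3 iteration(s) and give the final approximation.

f(x) = x³ - 2x² + 3x - 7
Initial interval: [0.77, 2.78]

Iteration 1:
  c_1 = (0.770000 + 2.780000)/2 = 1.775000
  f(c_1) = f(1.775000) = -2.383891
  f(a) × f(c) ≥ 0, new interval: [1.775000, 2.780000]
Iteration 2:
  c_2 = (1.775000 + 2.780000)/2 = 2.277500
  f(c_2) = f(2.277500) = 1.271894
  f(a) × f(c) < 0, new interval: [1.775000, 2.277500]
Iteration 3:
  c_3 = (1.775000 + 2.277500)/2 = 2.026250
  f(c_3) = f(2.026250) = -0.813476
  f(a) × f(c) ≥ 0, new interval: [2.026250, 2.277500]

After 3 iteration(s), the approximation is c_3 = 2.026250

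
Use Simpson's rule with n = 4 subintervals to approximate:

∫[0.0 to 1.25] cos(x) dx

f(x) = cos(x)
a = 0.0, b = 1.25, n = 4
h = (b - a)/n = 0.312500

Simpson's rule: (h/3)[f(x₀) + 4f(x₁) + 2f(x₂) + ... + f(xₙ)]

x_0 = 0.0000, f(x_0) = 1.000000, coefficient = 1
x_1 = 0.3125, f(x_1) = 0.951568, coefficient = 4
x_2 = 0.6250, f(x_2) = 0.810963, coefficient = 2
x_3 = 0.9375, f(x_3) = 0.591805, coefficient = 4
x_4 = 1.2500, f(x_4) = 0.315322, coefficient = 1

I ≈ (0.312500/3) × 9.110741 = 0.949035
Exact value: 0.948985
Error: 0.000051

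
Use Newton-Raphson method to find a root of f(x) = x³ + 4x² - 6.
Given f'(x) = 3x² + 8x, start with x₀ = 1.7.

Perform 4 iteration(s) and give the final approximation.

f(x) = x³ + 4x² - 6
f'(x) = 3x² + 8x
x₀ = 1.7

Newton-Raphson formula: x_{n+1} = x_n - f(x_n)/f'(x_n)

Iteration 1:
  f(1.700000) = 10.473000
  f'(1.700000) = 22.270000
  x_1 = 1.700000 - 10.473000/22.270000 = 1.229726
Iteration 2:
  f(1.229726) = 1.908529
  f'(1.229726) = 14.374487
  x_2 = 1.229726 - 1.908529/14.374487 = 1.096954
Iteration 3:
  f(1.096954) = 0.133207
  f'(1.096954) = 12.385558
  x_3 = 1.096954 - 0.133207/12.385558 = 1.086199
Iteration 4:
  f(1.086199) = 0.000842
  f'(1.086199) = 12.229078
  x_4 = 1.086199 - 0.000842/12.229078 = 1.086130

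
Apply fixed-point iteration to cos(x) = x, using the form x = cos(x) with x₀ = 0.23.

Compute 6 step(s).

Equation: cos(x) = x
Fixed-point form: x = cos(x)
x₀ = 0.23

x_1 = g(0.230000) = 0.973666
x_2 = g(0.973666) = 0.562271
x_3 = g(0.562271) = 0.846046
x_4 = g(0.846046) = 0.662948
x_5 = g(0.662948) = 0.788181
x_6 = g(0.788181) = 0.705136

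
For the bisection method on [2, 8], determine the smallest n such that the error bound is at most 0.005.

We need (b-a)/2^n ≤ 0.005
(8 - 2)/2^n ≤ 0.005
6/2^n ≤ 0.005
2^n ≥ 1200
n ≥ log₂(1200) = 10.23
n ≥ 11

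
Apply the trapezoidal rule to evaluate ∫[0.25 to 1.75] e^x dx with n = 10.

f(x) = e^x
a = 0.25, b = 1.75, n = 10
h = (b - a)/n = 0.150000

Trapezoidal rule: (h/2)[f(x₀) + 2f(x₁) + 2f(x₂) + ... + f(xₙ)]

x_0 = 0.2500, f(x_0) = 1.284025, coefficient = 1
x_1 = 0.4000, f(x_1) = 1.491825, coefficient = 2
x_2 = 0.5500, f(x_2) = 1.733253, coefficient = 2
x_3 = 0.7000, f(x_3) = 2.013753, coefficient = 2
x_4 = 0.8500, f(x_4) = 2.339647, coefficient = 2
x_5 = 1.0000, f(x_5) = 2.718282, coefficient = 2
x_6 = 1.1500, f(x_6) = 3.158193, coefficient = 2
x_7 = 1.3000, f(x_7) = 3.669297, coefficient = 2
x_8 = 1.4500, f(x_8) = 4.263115, coefficient = 2
x_9 = 1.6000, f(x_9) = 4.953032, coefficient = 2
x_10 = 1.7500, f(x_10) = 5.754603, coefficient = 1

I ≈ (0.150000/2) × 59.719419 = 4.478956
Exact value: 4.470577
Error: 0.008379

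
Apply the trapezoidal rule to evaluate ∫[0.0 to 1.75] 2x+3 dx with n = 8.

f(x) = 2x+3
a = 0.0, b = 1.75, n = 8
h = (b - a)/n = 0.218750

Trapezoidal rule: (h/2)[f(x₀) + 2f(x₁) + 2f(x₂) + ... + f(xₙ)]

x_0 = 0.0000, f(x_0) = 3.000000, coefficient = 1
x_1 = 0.2188, f(x_1) = 3.437500, coefficient = 2
x_2 = 0.4375, f(x_2) = 3.875000, coefficient = 2
x_3 = 0.6562, f(x_3) = 4.312500, coefficient = 2
x_4 = 0.8750, f(x_4) = 4.750000, coefficient = 2
x_5 = 1.0938, f(x_5) = 5.187500, coefficient = 2
x_6 = 1.3125, f(x_6) = 5.625000, coefficient = 2
x_7 = 1.5312, f(x_7) = 6.062500, coefficient = 2
x_8 = 1.7500, f(x_8) = 6.500000, coefficient = 1

I ≈ (0.218750/2) × 76.000000 = 8.312500
Exact value: 8.312500
Error: 0.000000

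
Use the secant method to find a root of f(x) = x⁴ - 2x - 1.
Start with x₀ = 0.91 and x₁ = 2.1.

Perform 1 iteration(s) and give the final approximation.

f(x) = x⁴ - 2x - 1
x₀ = 0.91, x₁ = 2.1

Secant formula: x_{n+1} = x_n - f(x_n)(x_n - x_{n-1})/(f(x_n) - f(x_{n-1}))

Iteration 1:
  f(0.910000) = -2.134250
  f(2.100000) = 14.248100
  x_2 = 2.100000 - 14.248100×(2.100000 - 0.910000)/(14.248100 - (-2.134250))
       = 1.065030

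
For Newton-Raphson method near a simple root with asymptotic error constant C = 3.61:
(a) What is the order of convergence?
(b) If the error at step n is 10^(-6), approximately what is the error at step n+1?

(a) Newton-Raphson has quadratic (order 2) convergence near simple roots.
    This means |e_{n+1}| ≈ C|e_n|².

(b) With |e_n| = 10^(-6) and C = 3.61:
    |e_{n+1}| ≈ 3.61 × (10^(-6))² = 3.61 × 10^(-12)

(a) 2 (quadratic); (b) |e_{n+1}| ≈ 3.610e-12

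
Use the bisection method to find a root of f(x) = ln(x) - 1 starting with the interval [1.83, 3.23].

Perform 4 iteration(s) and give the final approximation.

f(x) = ln(x) - 1
Initial interval: [1.83, 3.23]

Iteration 1:
  c_1 = (1.830000 + 3.230000)/2 = 2.530000
  f(c_1) = f(2.530000) = -0.071781
  f(a) × f(c) ≥ 0, new interval: [2.530000, 3.230000]
Iteration 2:
  c_2 = (2.530000 + 3.230000)/2 = 2.880000
  f(c_2) = f(2.880000) = 0.057790
  f(a) × f(c) < 0, new interval: [2.530000, 2.880000]
Iteration 3:
  c_3 = (2.530000 + 2.880000)/2 = 2.705000
  f(c_3) = f(2.705000) = -0.004898
  f(a) × f(c) ≥ 0, new interval: [2.705000, 2.880000]
Iteration 4:
  c_4 = (2.705000 + 2.880000)/2 = 2.792500
  f(c_4) = f(2.792500) = 0.026937
  f(a) × f(c) < 0, new interval: [2.705000, 2.792500]

After 4 iteration(s), the approximation is c_4 = 2.792500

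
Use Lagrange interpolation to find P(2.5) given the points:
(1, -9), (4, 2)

Lagrange interpolation formula:
P(x) = Σ yᵢ × Lᵢ(x)
where Lᵢ(x) = Π_{j≠i} (x - xⱼ)/(xᵢ - xⱼ)

L_0(2.5) = (2.5 - 4)/(1 - 4) = 0.500000
L_1(2.5) = (2.5 - 1)/(4 - 1) = 0.500000

P(2.5) = (-9)×L_0(2.5) + 2×L_1(2.5)
P(2.5) = -3.500000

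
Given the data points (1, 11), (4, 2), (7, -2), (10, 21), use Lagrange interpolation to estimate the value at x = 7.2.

Lagrange interpolation formula:
P(x) = Σ yᵢ × Lᵢ(x)
where Lᵢ(x) = Π_{j≠i} (x - xⱼ)/(xᵢ - xⱼ)

L_0(7.2) = (7.2 - 4)/(1 - 4) × (7.2 - 7)/(1 - 7) × (7.2 - 10)/(1 - 10) = 0.011062
L_1(7.2) = (7.2 - 1)/(4 - 1) × (7.2 - 7)/(4 - 7) × (7.2 - 10)/(4 - 10) = -0.064296
L_2(7.2) = (7.2 - 1)/(7 - 1) × (7.2 - 4)/(7 - 4) × (7.2 - 10)/(7 - 10) = 1.028741
L_3(7.2) = (7.2 - 1)/(10 - 1) × (7.2 - 4)/(10 - 4) × (7.2 - 7)/(10 - 7) = 0.024494

P(7.2) = 11×L_0(7.2) + 2×L_1(7.2) + (-2)×L_2(7.2) + 21×L_3(7.2)
P(7.2) = -1.550025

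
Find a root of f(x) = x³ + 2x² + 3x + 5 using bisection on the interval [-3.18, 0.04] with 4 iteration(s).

f(x) = x³ + 2x² + 3x + 5
Initial interval: [-3.18, 0.04]

Iteration 1:
  c_1 = (-3.180000 + 0.040000)/2 = -1.570000
  f(c_1) = f(-1.570000) = 1.349907
  f(a) × f(c) < 0, new interval: [-3.180000, -1.570000]
Iteration 2:
  c_2 = (-3.180000 + (-1.570000))/2 = -2.375000
  f(c_2) = f(-2.375000) = -4.240234
  f(a) × f(c) ≥ 0, new interval: [-2.375000, -1.570000]
Iteration 3:
  c_3 = (-2.375000 + (-1.570000))/2 = -1.972500
  f(c_3) = f(-1.972500) = -0.810504
  f(a) × f(c) ≥ 0, new interval: [-1.972500, -1.570000]
Iteration 4:
  c_4 = (-1.972500 + (-1.570000))/2 = -1.771250
  f(c_4) = f(-1.771250) = 0.403913
  f(a) × f(c) < 0, new interval: [-1.972500, -1.771250]

After 4 iteration(s), the approximation is c_4 = -1.771250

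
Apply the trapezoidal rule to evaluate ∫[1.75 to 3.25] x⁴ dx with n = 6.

f(x) = x⁴
a = 1.75, b = 3.25, n = 6
h = (b - a)/n = 0.250000

Trapezoidal rule: (h/2)[f(x₀) + 2f(x₁) + 2f(x₂) + ... + f(xₙ)]

x_0 = 1.7500, f(x_0) = 9.378906, coefficient = 1
x_1 = 2.0000, f(x_1) = 16.000000, coefficient = 2
x_2 = 2.2500, f(x_2) = 25.628906, coefficient = 2
x_3 = 2.5000, f(x_3) = 39.062500, coefficient = 2
x_4 = 2.7500, f(x_4) = 57.191406, coefficient = 2
x_5 = 3.0000, f(x_5) = 81.000000, coefficient = 2
x_6 = 3.2500, f(x_6) = 111.566406, coefficient = 1

I ≈ (0.250000/2) × 558.710938 = 69.838867
Exact value: 69.235547
Error: 0.603320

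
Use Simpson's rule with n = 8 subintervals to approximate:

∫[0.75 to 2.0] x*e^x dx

f(x) = x*e^x
a = 0.75, b = 2.0, n = 8
h = (b - a)/n = 0.156250

Simpson's rule: (h/3)[f(x₀) + 4f(x₁) + 2f(x₂) + ... + f(xₙ)]

x_0 = 0.7500, f(x_0) = 1.587750, coefficient = 1
x_1 = 0.9062, f(x_1) = 2.242990, coefficient = 4
x_2 = 1.0625, f(x_2) = 3.074446, coefficient = 2
x_3 = 1.2188, f(x_3) = 4.122978, coefficient = 4
x_4 = 1.3750, f(x_4) = 5.438230, coefficient = 2
x_5 = 1.5312, f(x_5) = 7.080428, coefficient = 4
x_6 = 1.6875, f(x_6) = 9.122539, coefficient = 2
x_7 = 1.8438, f(x_7) = 11.652859, coefficient = 4
x_8 = 2.0000, f(x_8) = 14.778112, coefficient = 1

I ≈ (0.156250/3) × 152.033314 = 7.918402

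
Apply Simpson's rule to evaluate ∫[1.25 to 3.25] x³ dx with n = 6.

f(x) = x³
a = 1.25, b = 3.25, n = 6
h = (b - a)/n = 0.333333

Simpson's rule: (h/3)[f(x₀) + 4f(x₁) + 2f(x₂) + ... + f(xₙ)]

x_0 = 1.2500, f(x_0) = 1.953125, coefficient = 1
x_1 = 1.5833, f(x_1) = 3.969329, coefficient = 4
x_2 = 1.9167, f(x_2) = 7.041088, coefficient = 2
x_3 = 2.2500, f(x_3) = 11.390625, coefficient = 4
x_4 = 2.5833, f(x_4) = 17.240162, coefficient = 2
x_5 = 2.9167, f(x_5) = 24.811921, coefficient = 4
x_6 = 3.2500, f(x_6) = 34.328125, coefficient = 1

I ≈ (0.333333/3) × 245.531250 = 27.281250
Exact value: 27.281250
Error: 0.000000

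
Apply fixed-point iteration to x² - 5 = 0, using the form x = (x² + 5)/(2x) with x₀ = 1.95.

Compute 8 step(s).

Equation: x² - 5 = 0
Fixed-point form: x = (x² + 5)/(2x)
x₀ = 1.95

x_1 = g(1.950000) = 2.257051
x_2 = g(2.257051) = 2.236166
x_3 = g(2.236166) = 2.236068
x_4 = g(2.236068) = 2.236068
x_5 = g(2.236068) = 2.236068
x_6 = g(2.236068) = 2.236068
x_7 = g(2.236068) = 2.236068
x_8 = g(2.236068) = 2.236068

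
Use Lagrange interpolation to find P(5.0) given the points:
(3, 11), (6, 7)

Lagrange interpolation formula:
P(x) = Σ yᵢ × Lᵢ(x)
where Lᵢ(x) = Π_{j≠i} (x - xⱼ)/(xᵢ - xⱼ)

L_0(5.0) = (5.0 - 6)/(3 - 6) = 0.333333
L_1(5.0) = (5.0 - 3)/(6 - 3) = 0.666667

P(5.0) = 11×L_0(5.0) + 7×L_1(5.0)
P(5.0) = 8.333333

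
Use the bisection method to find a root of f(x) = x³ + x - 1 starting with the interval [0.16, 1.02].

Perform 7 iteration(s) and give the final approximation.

f(x) = x³ + x - 1
Initial interval: [0.16, 1.02]

Iteration 1:
  c_1 = (0.160000 + 1.020000)/2 = 0.590000
  f(c_1) = f(0.590000) = -0.204621
  f(a) × f(c) ≥ 0, new interval: [0.590000, 1.020000]
Iteration 2:
  c_2 = (0.590000 + 1.020000)/2 = 0.805000
  f(c_2) = f(0.805000) = 0.326660
  f(a) × f(c) < 0, new interval: [0.590000, 0.805000]
Iteration 3:
  c_3 = (0.590000 + 0.805000)/2 = 0.697500
  f(c_3) = f(0.697500) = 0.036838
  f(a) × f(c) < 0, new interval: [0.590000, 0.697500]
Iteration 4:
  c_4 = (0.590000 + 0.697500)/2 = 0.643750
  f(c_4) = f(0.643750) = -0.089471
  f(a) × f(c) ≥ 0, new interval: [0.643750, 0.697500]
Iteration 5:
  c_5 = (0.643750 + 0.697500)/2 = 0.670625
  f(c_5) = f(0.670625) = -0.027770
  f(a) × f(c) ≥ 0, new interval: [0.670625, 0.697500]
Iteration 6:
  c_6 = (0.670625 + 0.697500)/2 = 0.684063
  f(c_6) = f(0.684063) = 0.004164
  f(a) × f(c) < 0, new interval: [0.670625, 0.684063]
Iteration 7:
  c_7 = (0.670625 + 0.684063)/2 = 0.677344
  f(c_7) = f(0.677344) = -0.011895
  f(a) × f(c) ≥ 0, new interval: [0.677344, 0.684063]

After 7 iteration(s), the approximation is c_7 = 0.677344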